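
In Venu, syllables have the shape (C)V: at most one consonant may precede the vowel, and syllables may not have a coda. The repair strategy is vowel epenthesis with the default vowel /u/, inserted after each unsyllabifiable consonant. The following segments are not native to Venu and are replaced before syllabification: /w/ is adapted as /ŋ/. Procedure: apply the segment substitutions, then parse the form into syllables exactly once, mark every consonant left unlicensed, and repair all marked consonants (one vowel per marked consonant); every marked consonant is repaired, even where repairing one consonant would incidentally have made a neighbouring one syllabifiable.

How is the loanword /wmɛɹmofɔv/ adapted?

ŋumɛɹumofɔvu

Substitution: /w/ → /ŋ/, giving /ŋmɛɹmofɔv/.
The consonants /ŋ/, /ɹ/, /v/ cannot be parsed into a legal (C)V syllable (no codas are permitted; onsets are limited to one consonant).
Epenthesis after each stranded consonant: /ŋ/ → /ŋu/, /ɹ/ → /ɹu/, /v/ → /vu/.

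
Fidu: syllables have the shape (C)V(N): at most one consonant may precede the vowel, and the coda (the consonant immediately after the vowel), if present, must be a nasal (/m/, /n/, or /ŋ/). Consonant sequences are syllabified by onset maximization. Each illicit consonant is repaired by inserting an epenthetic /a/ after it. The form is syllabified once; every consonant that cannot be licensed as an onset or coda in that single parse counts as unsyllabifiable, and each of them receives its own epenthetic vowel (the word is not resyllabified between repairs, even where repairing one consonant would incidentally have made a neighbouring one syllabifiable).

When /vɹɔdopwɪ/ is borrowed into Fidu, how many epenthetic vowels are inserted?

2

The unsyllabifiable consonants are /v/, /p/; each receives one epenthetic vowel.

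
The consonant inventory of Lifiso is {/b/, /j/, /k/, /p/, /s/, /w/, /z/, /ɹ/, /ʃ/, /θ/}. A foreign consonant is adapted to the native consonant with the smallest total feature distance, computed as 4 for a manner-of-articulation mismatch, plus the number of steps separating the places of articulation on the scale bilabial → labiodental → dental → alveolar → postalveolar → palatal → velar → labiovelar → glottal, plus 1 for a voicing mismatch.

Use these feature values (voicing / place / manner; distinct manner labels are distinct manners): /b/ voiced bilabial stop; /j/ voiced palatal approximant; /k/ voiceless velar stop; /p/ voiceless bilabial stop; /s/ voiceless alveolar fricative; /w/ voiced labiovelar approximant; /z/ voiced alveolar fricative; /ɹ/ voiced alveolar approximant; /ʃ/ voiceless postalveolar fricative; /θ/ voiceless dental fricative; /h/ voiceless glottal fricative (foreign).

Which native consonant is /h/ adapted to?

ʃ

/ʃ/ is closest: same manner (fricative), place distance 4 (glottal→postalveolar), same voicing; total 4. Next closest is /s/ at distance 5.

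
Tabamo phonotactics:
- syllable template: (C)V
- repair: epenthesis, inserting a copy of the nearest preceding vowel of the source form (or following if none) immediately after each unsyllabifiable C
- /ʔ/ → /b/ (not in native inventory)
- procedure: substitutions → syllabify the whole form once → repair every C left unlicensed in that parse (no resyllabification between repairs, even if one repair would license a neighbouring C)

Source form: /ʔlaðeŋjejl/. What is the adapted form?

balaðeŋejejele

Substitution: /ʔ/ → /b/, giving /blaðeŋjejl/.
Under (C)V, the unsyllabifiable consonants are /b/, /ŋ/, /j/, /l/ (no codas are permitted; onsets are limited to one consonant).
Epenthesis after each stranded consonant: /b/ → /ba/, /ŋ/ → /ŋe/, /j/ → /je/, /l/ → /le/.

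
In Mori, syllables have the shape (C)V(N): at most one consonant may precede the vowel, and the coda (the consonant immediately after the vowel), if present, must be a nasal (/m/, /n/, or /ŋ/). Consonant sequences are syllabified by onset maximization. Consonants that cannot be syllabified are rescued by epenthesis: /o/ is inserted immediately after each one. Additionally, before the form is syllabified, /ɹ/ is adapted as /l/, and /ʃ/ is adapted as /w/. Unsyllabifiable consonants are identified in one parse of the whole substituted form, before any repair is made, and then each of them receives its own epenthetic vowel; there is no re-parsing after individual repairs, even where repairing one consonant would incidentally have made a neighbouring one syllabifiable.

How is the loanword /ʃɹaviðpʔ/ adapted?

wolaviðopoʔo

Substitution: /ʃ/ → /w/, /ɹ/ → /l/, giving /wlaviðpʔ/.
The consonants /w/, /ð/, /p/, /ʔ/ cannot be parsed into a legal (C)V(N) syllable (only a nasal (/m/, /n/, or /ŋ/) is licensed in coda position; onsets are limited to one consonant).
Each unlicensed consonant becomes the onset of a new syllable: /w/ → /wo/, /ð/ → /ðo/, /p/ → /po/, /ʔ/ → /ʔo/.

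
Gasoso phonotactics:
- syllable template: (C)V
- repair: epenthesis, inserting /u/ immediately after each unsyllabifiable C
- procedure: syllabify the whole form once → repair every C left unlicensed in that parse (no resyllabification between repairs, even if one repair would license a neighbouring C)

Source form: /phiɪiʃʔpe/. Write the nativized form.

puhiɪiʃuʔupe

Under (C)V, the unsyllabifiable consonants are /p/, /ʃ/, /ʔ/ (no codas are permitted; onsets are limited to one consonant).
Inserting the epenthetic vowel yields /p/ → /pu/, /ʃ/ → /ʃu/, /ʔ/ → /ʔu/.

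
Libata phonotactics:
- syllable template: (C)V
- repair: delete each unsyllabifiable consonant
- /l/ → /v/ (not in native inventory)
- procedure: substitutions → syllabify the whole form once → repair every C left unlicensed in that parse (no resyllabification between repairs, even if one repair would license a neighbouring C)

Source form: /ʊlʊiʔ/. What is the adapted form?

Substitution: /l/ → /v/, giving /ʊvʊiʔ/.
The consonants /ʔ/ cannot be parsed into a legal (C)V syllable (no codas are permitted; onsets are limited to one consonant).
Deleting the stranded consonants removes /ʔ/.

ʊvʊi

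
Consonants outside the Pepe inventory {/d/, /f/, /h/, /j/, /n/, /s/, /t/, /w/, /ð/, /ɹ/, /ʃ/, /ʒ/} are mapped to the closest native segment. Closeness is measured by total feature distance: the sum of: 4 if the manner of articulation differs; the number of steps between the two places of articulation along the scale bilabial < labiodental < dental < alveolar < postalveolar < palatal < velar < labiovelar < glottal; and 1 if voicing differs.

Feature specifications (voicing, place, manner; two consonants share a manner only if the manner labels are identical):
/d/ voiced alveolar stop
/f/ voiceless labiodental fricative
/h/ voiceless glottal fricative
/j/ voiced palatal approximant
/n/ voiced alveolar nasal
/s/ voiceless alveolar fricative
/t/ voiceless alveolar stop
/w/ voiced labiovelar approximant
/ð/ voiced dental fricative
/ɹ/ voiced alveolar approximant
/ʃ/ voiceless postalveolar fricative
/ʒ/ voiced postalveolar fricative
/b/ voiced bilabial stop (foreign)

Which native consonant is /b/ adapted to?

d

/d/ is closest: same manner (stop), place distance 3 (bilabial→alveolar), same voicing; total 3. Next closest is /t/ at distance 4.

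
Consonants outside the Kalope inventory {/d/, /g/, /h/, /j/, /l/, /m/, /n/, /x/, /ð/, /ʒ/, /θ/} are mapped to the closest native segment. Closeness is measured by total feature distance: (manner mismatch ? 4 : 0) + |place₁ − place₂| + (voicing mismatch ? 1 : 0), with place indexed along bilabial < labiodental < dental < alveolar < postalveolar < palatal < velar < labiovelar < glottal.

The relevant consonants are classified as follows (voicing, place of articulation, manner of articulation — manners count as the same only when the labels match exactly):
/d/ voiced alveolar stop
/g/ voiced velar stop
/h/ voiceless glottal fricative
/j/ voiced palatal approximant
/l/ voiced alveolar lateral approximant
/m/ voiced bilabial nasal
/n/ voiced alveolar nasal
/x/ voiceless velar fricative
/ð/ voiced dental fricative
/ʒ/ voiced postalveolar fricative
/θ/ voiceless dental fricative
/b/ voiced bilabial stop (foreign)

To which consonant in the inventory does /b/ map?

/d/ is closest: same manner (stop), place distance 3 (bilabial→alveolar), same voicing; total 3. Next closest is /m/ at distance 4.

d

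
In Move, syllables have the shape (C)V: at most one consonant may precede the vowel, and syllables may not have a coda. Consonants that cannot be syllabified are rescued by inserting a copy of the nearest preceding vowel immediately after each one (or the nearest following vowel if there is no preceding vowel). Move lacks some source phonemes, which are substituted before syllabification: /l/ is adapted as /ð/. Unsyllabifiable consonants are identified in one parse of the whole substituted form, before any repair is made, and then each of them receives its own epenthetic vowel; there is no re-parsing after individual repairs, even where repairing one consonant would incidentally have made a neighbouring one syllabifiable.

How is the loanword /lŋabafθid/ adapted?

Substitution: /l/ → /ð/, giving /ðŋabafθid/.
Syllabifying with onset maximization leaves /ð/, /f/, /d/ stranded (no codas are permitted; onsets are limited to one consonant).
Inserting the epenthetic vowel yields /ð/ → /ða/, /f/ → /fa/, /d/ → /di/.

ðaŋabafaθidi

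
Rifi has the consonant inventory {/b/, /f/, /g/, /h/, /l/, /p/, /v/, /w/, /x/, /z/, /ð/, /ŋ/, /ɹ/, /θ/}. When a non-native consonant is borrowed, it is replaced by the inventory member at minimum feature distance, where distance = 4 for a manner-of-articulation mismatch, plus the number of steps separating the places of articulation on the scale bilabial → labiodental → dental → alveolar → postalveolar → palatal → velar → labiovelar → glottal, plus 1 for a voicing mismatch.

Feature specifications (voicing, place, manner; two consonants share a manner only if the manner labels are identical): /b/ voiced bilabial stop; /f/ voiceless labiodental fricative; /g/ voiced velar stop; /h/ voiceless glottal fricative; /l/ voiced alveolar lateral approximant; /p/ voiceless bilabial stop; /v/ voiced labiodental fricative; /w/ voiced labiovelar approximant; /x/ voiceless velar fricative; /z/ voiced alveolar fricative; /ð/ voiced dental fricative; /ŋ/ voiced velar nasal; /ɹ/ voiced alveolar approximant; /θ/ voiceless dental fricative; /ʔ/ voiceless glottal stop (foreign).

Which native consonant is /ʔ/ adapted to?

/g/ is closest: same manner (stop), place distance 2 (glottal→velar), voicing differs (+1); total 3. Next closest is /h/ at distance 4.

g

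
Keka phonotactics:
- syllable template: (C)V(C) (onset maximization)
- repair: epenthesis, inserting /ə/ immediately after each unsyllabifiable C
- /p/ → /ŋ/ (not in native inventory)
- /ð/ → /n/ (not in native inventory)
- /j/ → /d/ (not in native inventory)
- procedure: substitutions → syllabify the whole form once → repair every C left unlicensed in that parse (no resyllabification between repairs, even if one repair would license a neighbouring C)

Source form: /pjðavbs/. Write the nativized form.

Substitution: /p/ → /ŋ/, /j/ → /d/, /ð/ → /n/, giving /ŋdnavbs/.
Syllabifying with onset maximization leaves /ŋ/, /d/, /b/, /s/ stranded (at most one coda consonant is licensed; onsets are limited to one consonant).
Epenthesis after each stranded consonant: /ŋ/ → /ŋə/, /d/ → /də/, /b/ → /bə/, /s/ → /sə/.

ŋədənavbəsə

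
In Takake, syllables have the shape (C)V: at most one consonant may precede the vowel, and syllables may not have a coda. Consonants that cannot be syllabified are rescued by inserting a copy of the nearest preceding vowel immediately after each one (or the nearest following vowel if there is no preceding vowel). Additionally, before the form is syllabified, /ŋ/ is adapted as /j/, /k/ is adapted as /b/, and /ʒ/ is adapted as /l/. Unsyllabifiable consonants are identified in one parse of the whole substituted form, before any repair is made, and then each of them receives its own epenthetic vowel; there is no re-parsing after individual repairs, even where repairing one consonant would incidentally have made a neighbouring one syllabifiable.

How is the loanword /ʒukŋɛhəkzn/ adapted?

lubujɛhəbəzənə

Substitution: /ʒ/ → /l/, /k/ → /b/, /ŋ/ → /j/, giving /lubjɛhəbzn/.
The consonants /b/, /b/, /z/, /n/ cannot be parsed into a legal (C)V syllable (no codas are permitted; onsets are limited to one consonant).
Inserting the epenthetic vowel yields /b/ → /bu/, /b/ → /bə/, /z/ → /zə/, /n/ → /nə/.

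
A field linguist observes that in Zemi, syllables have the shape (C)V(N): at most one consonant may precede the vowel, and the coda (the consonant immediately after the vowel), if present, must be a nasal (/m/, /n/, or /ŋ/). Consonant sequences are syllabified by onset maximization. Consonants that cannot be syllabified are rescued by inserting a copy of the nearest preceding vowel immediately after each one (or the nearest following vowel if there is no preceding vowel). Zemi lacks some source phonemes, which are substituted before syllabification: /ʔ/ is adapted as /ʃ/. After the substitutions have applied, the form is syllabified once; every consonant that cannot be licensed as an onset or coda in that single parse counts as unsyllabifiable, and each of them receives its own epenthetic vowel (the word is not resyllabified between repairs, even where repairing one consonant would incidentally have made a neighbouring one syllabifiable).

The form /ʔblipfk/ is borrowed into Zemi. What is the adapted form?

ʃibilipifiki

Substitution: /ʔ/ → /ʃ/, giving /ʃblipfk/.
The consonants /ʃ/, /b/, /p/, /f/, /k/ cannot be parsed into a legal (C)V(N) syllable (only a nasal (/m/, /n/, or /ŋ/) is licensed in coda position; onsets are limited to one consonant).
Each unlicensed consonant becomes the onset of a new syllable: /ʃ/ → /ʃi/, /b/ → /bi/, /p/ → /pi/, /f/ → /fi/, /k/ → /ki/.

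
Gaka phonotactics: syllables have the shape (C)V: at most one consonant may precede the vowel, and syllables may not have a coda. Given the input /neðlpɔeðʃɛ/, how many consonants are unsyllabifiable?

Under (C)V, the unsyllabifiable consonants are /ð/, /l/, /ð/ (no codas are permitted; onsets are limited to one consonant).

3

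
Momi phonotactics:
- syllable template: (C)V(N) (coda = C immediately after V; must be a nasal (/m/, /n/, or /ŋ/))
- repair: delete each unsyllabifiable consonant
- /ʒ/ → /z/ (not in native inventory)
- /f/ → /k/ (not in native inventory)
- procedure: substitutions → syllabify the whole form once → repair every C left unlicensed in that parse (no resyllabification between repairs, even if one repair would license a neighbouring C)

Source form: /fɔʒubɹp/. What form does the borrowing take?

Substitution: /f/ → /k/, /ʒ/ → /z/, giving /kɔzubɹp/.
Under (C)V(N), the unsyllabifiable consonants are /b/, /ɹ/, /p/ (only a nasal (/m/, /n/, or /ŋ/) is licensed in coda position; onsets are limited to one consonant).
Deletion applies to /b/, /ɹ/, /p/.

kɔzu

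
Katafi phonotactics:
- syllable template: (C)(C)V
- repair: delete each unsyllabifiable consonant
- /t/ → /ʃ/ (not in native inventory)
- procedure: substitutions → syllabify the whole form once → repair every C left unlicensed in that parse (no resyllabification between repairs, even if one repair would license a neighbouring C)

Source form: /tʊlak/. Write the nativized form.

ʃʊla

Substitution: /t/ → /ʃ/, giving /ʃʊlak/.
Under (C)(C)V, the unsyllabifiable consonants are /k/ (no codas are permitted; onsets may contain at most 2 consonants).
Deletion applies to /k/.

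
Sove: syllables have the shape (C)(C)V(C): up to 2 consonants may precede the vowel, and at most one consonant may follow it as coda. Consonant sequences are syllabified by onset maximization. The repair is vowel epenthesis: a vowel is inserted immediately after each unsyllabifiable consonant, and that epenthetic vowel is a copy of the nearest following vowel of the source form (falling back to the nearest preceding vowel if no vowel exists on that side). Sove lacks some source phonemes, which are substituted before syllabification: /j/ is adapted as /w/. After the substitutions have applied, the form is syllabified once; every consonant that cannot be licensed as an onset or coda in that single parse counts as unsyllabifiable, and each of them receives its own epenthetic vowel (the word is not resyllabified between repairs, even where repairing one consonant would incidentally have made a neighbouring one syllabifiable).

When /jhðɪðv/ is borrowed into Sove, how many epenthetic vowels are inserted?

After substitution the input is /whðɪðv/.
The unsyllabifiable consonants are /w/, /v/; each receives one epenthetic vowel.

2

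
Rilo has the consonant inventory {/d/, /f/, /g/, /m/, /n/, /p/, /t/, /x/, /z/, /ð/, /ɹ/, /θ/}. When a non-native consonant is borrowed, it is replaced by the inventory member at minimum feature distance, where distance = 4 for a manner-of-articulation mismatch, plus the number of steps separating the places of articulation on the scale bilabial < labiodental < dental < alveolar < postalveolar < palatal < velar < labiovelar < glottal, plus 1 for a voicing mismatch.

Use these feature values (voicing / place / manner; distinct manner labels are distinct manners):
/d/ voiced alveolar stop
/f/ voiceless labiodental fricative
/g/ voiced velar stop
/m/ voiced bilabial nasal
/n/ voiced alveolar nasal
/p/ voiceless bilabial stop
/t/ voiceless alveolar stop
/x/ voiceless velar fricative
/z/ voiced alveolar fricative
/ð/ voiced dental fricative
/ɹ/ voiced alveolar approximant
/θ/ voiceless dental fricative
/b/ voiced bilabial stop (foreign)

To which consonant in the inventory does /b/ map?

/p/ is closest: same manner (stop), place distance 0 (bilabial→bilabial), voicing differs (+1); total 1. Next closest is /d/ at distance 3.

p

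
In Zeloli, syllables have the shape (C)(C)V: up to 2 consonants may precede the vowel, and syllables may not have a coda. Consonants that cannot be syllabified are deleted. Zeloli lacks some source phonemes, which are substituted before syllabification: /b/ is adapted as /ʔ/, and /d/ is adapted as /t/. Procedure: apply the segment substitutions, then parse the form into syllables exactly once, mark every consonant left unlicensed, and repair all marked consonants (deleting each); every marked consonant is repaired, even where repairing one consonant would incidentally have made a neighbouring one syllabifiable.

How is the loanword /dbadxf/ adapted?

Substitution: /d/ → /t/, /b/ → /ʔ/, giving /tʔatxf/.
Under (C)(C)V, the unsyllabifiable consonants are /t/, /x/, /f/ (no codas are permitted; onsets may contain at most 2 consonants).
Deletion applies to /t/, /x/, /f/.

tʔa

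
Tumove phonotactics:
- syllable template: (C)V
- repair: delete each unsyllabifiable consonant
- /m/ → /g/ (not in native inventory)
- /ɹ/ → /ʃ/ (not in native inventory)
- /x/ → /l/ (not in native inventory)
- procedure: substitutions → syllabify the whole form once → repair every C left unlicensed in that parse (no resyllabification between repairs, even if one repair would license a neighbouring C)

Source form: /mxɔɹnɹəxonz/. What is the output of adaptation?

lɔʃəlo

Substitution: /m/ → /g/, /x/ → /l/, /ɹ/ → /ʃ/, giving /glɔʃnʃəlonz/.
Syllabifying with onset maximization leaves /g/, /ʃ/, /n/, /n/, /z/ stranded (no codas are permitted; onsets are limited to one consonant).
Deletion applies to /g/, /ʃ/, /n/, /n/, /z/.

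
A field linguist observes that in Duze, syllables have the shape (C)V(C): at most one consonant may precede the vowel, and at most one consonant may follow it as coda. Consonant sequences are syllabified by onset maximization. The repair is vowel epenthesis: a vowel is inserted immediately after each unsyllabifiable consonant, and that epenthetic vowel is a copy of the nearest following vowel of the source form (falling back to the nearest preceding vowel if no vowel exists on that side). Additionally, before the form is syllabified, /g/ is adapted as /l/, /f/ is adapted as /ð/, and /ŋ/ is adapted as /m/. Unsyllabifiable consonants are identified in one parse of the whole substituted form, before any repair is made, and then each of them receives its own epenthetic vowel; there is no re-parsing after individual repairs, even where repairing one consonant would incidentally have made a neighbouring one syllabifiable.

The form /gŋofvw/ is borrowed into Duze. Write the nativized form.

Substitution: /g/ → /l/, /ŋ/ → /m/, /f/ → /ð/, giving /lmoðvw/.
The consonants /l/, /v/, /w/ cannot be parsed into a legal (C)V(C) syllable (at most one coda consonant is licensed; onsets are limited to one consonant).
Epenthesis after each stranded consonant: /l/ → /lo/, /v/ → /vo/, /w/ → /wo/.

lomoðvowo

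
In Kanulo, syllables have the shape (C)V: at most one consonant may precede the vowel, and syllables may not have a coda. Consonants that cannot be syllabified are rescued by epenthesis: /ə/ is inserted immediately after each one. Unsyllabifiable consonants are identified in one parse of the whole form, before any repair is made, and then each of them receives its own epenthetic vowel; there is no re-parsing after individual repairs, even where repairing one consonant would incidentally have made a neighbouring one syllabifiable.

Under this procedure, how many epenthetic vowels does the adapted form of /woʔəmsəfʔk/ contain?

4

The unsyllabifiable consonants are /m/, /f/, /ʔ/, /k/; each receives one epenthetic vowel.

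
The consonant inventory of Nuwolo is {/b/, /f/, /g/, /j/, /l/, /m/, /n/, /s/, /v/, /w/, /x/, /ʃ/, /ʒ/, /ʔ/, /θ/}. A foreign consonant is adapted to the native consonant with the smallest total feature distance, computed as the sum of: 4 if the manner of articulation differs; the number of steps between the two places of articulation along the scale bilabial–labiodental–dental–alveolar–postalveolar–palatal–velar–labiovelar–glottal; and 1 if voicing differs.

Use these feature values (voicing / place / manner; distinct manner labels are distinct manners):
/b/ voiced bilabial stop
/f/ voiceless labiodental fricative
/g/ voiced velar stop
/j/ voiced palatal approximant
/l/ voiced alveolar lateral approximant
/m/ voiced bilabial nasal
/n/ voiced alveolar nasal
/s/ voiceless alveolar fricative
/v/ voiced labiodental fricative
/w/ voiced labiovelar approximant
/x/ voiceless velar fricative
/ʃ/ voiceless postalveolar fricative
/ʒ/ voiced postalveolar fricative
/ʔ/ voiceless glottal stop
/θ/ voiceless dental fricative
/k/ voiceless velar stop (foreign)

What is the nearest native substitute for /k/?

/g/ is closest: same manner (stop), place distance 0 (velar→velar), voicing differs (+1); total 1. Next closest is /ʔ/ at distance 2.

g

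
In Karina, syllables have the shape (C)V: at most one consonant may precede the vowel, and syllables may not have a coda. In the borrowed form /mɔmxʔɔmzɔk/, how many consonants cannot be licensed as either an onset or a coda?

Syllabifying with onset maximization leaves /m/, /x/, /m/, /k/ stranded (no codas are permitted; onsets are limited to one consonant).

4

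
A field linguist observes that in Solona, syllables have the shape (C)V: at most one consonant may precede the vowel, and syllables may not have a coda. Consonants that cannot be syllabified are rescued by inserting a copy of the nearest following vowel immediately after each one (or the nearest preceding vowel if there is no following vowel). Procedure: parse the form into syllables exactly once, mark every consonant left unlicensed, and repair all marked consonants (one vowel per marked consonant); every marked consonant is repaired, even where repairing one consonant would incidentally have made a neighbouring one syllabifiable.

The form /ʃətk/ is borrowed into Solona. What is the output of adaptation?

Under (C)V, the unsyllabifiable consonants are /t/, /k/ (no codas are permitted; onsets are limited to one consonant).
Epenthesis after each stranded consonant: /t/ → /tə/, /k/ → /kə/.

ʃətəkə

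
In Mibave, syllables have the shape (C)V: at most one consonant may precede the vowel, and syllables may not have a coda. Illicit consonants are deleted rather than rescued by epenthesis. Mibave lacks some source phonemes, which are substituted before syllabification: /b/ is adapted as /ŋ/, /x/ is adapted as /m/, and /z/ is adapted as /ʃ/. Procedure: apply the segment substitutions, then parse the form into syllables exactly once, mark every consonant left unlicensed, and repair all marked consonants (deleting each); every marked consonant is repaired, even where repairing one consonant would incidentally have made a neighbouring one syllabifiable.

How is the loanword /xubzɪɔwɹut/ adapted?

Substitution: /x/ → /m/, /b/ → /ŋ/, /z/ → /ʃ/, giving /muŋʃɪɔwɹut/.
Under (C)V, the unsyllabifiable consonants are /ŋ/, /w/, /t/ (no codas are permitted; onsets are limited to one consonant).
Each unlicensed consonant is deleted: /ŋ/, /w/, /t/.

muʃɪɔɹu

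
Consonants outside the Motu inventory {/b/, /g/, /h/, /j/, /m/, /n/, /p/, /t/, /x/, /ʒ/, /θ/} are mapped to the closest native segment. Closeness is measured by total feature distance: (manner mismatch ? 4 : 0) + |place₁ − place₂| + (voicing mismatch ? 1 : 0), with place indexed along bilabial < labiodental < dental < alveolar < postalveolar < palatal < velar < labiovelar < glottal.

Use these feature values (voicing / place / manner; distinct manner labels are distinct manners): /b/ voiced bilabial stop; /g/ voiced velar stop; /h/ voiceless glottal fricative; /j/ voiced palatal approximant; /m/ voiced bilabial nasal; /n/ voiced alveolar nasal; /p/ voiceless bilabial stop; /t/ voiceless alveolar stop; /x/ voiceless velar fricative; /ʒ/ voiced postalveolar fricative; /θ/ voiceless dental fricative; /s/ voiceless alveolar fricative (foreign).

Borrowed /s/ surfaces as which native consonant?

/θ/ is closest: same manner (fricative), place distance 1 (alveolar→dental), same voicing; total 1. Next closest is /ʒ/ at distance 2.

θ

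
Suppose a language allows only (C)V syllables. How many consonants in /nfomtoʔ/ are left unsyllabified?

3

Syllabifying with onset maximization leaves /n/, /m/, /ʔ/ stranded (no codas are permitted; onsets are limited to one consonant).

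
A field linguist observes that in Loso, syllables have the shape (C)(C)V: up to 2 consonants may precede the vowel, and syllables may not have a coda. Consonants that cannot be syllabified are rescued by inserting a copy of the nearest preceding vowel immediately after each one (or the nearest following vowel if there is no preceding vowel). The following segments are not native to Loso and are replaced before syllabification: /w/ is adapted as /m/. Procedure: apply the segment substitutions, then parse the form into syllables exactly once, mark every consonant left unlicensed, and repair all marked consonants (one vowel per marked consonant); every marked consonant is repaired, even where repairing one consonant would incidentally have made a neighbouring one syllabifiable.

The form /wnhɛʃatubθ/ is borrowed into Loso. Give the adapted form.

mɛnhɛʃatubuθu

Substitution: /w/ → /m/, giving /mnhɛʃatubθ/.
Syllabifying with onset maximization leaves /m/, /b/, /θ/ stranded (no codas are permitted; onsets may contain at most 2 consonants).
Epenthesis after each stranded consonant: /m/ → /mɛ/, /b/ → /bu/, /θ/ → /θu/.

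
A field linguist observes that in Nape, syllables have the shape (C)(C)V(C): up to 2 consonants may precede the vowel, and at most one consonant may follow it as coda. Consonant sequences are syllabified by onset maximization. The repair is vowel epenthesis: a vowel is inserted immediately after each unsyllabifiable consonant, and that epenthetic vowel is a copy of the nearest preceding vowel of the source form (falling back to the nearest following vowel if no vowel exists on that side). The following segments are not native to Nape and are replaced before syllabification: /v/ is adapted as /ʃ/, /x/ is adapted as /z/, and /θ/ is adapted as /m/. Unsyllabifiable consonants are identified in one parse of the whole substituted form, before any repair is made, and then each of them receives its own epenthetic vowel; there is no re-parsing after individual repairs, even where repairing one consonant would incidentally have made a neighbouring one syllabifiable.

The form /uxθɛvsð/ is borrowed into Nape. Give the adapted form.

uzmɛʃsɛðɛ

Substitution: /x/ → /z/, /θ/ → /m/, /v/ → /ʃ/, giving /uzmɛʃsð/.
The consonants /s/, /ð/ cannot be parsed into a legal (C)(C)V(C) syllable (at most one coda consonant is licensed; onsets may contain at most 2 consonants).
Inserting the epenthetic vowel yields /s/ → /sɛ/, /ð/ → /ðɛ/.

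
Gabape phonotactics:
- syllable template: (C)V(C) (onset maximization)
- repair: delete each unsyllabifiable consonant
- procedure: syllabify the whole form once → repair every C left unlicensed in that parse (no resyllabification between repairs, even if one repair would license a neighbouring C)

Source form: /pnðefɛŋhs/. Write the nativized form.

Syllabifying with onset maximization leaves /p/, /n/, /h/, /s/ stranded (at most one coda consonant is licensed; onsets are limited to one consonant).
Each unlicensed consonant is deleted: /p/, /n/, /h/, /s/.

ðefɛŋ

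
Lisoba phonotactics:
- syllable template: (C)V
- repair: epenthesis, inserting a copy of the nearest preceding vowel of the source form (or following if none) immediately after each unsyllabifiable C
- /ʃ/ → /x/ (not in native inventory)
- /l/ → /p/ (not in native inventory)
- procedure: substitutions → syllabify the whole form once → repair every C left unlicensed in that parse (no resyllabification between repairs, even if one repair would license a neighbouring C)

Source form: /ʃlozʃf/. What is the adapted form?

Substitution: /ʃ/ → /x/, /l/ → /p/, giving /xpozxf/.
Under (C)V, the unsyllabifiable consonants are /x/, /z/, /x/, /f/ (no codas are permitted; onsets are limited to one consonant).
Each unlicensed consonant becomes the onset of a new syllable: /x/ → /xo/, /z/ → /zo/, /x/ → /xo/, /f/ → /fo/.

xopozoxofo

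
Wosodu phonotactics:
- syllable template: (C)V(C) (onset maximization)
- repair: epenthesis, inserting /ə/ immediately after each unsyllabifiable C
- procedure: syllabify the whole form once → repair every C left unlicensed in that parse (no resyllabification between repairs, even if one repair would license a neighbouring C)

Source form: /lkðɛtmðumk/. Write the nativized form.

ləkəðɛtməðumkə

Syllabifying with onset maximization leaves /l/, /k/, /m/, /k/ stranded (at most one coda consonant is licensed; onsets are limited to one consonant).
Epenthesis after each stranded consonant: /l/ → /lə/, /k/ → /kə/, /m/ → /mə/, /k/ → /kə/.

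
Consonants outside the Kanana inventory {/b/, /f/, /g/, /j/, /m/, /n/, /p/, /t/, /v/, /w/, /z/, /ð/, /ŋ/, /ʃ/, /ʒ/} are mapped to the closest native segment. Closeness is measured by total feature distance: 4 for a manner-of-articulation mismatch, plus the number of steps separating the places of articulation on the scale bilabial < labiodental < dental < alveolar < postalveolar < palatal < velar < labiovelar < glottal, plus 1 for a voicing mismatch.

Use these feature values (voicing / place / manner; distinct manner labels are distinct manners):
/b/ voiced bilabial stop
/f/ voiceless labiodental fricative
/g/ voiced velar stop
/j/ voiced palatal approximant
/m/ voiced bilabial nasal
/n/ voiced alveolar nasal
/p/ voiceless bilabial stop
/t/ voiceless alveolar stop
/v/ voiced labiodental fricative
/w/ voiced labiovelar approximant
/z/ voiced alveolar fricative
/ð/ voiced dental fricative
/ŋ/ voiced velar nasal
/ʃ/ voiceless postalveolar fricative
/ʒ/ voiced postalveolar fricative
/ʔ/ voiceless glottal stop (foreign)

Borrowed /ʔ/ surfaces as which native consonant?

g

/g/ is closest: same manner (stop), place distance 2 (glottal→velar), voicing differs (+1); total 3. Next closest is /t/ at distance 5.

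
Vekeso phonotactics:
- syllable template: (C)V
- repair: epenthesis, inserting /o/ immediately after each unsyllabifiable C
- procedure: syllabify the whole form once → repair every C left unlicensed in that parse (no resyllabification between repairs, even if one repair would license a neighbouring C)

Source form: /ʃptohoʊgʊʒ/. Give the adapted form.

ʃopotohoʊgʊʒo

Syllabifying with onset maximization leaves /ʃ/, /p/, /ʒ/ stranded (no codas are permitted; onsets are limited to one consonant).
Epenthesis after each stranded consonant: /ʃ/ → /ʃo/, /p/ → /po/, /ʒ/ → /ʒo/.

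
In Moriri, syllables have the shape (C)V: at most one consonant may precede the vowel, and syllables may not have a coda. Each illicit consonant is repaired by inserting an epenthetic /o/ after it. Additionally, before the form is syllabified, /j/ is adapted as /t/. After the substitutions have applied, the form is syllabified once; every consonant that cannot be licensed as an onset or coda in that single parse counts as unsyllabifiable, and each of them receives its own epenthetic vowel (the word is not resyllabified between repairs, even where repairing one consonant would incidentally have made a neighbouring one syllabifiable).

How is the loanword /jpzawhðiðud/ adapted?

Substitution: /j/ → /t/, giving /tpzawhðiðud/.
Syllabifying with onset maximization leaves /t/, /p/, /w/, /h/, /d/ stranded (no codas are permitted; onsets are limited to one consonant).
Each unlicensed consonant becomes the onset of a new syllable: /t/ → /to/, /p/ → /po/, /w/ → /wo/, /h/ → /ho/, /d/ → /do/.

topozawohoðiðudo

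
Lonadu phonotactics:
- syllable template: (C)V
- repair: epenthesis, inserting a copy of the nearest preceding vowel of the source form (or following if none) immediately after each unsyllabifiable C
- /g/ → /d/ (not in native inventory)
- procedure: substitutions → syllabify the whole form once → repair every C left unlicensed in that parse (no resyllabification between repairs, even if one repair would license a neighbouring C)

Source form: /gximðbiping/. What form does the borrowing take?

Substitution: /g/ → /d/, giving /dximðbipind/.
The consonants /d/, /m/, /ð/, /n/, /d/ cannot be parsed into a legal (C)V syllable (no codas are permitted; onsets are limited to one consonant).
Inserting the epenthetic vowel yields /d/ → /di/, /m/ → /mi/, /ð/ → /ði/, /n/ → /ni/, /d/ → /di/.

diximiðibipinidi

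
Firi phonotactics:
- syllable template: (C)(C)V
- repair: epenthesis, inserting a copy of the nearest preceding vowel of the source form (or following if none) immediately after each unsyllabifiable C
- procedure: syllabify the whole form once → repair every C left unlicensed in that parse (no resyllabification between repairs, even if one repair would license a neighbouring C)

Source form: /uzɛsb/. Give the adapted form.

Syllabifying with onset maximization leaves /s/, /b/ stranded (no codas are permitted; onsets may contain at most 2 consonants).
Inserting the epenthetic vowel yields /s/ → /sɛ/, /b/ → /bɛ/.

uzɛsɛbɛ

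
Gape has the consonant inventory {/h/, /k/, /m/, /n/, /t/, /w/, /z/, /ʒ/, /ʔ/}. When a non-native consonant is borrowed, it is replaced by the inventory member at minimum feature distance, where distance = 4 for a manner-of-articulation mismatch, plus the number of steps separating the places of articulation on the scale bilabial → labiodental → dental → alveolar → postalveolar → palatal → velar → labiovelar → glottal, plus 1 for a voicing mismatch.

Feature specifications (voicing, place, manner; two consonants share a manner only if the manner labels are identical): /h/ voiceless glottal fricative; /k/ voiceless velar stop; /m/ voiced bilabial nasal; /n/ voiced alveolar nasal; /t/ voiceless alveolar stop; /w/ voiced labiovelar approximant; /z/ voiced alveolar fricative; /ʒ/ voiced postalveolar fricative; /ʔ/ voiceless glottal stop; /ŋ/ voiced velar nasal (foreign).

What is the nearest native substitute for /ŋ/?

n

/n/ is closest: same manner (nasal), place distance 3 (velar→alveolar), same voicing; total 3. Next closest is /k/ at distance 5.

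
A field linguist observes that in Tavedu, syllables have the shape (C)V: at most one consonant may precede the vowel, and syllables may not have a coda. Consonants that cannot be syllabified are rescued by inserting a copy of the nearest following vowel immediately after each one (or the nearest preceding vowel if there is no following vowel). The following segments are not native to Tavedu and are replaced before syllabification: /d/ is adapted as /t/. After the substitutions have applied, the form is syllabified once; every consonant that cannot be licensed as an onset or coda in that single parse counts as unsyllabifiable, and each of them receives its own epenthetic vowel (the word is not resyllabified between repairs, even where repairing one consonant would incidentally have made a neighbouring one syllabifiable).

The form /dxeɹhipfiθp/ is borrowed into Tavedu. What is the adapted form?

texeɹihipifiθipi

Substitution: /d/ → /t/, giving /txeɹhipfiθp/.
Under (C)V, the unsyllabifiable consonants are /t/, /ɹ/, /p/, /θ/, /p/ (no codas are permitted; onsets are limited to one consonant).
Epenthesis after each stranded consonant: /t/ → /te/, /ɹ/ → /ɹi/, /p/ → /pi/, /θ/ → /θi/, /p/ → /pi/.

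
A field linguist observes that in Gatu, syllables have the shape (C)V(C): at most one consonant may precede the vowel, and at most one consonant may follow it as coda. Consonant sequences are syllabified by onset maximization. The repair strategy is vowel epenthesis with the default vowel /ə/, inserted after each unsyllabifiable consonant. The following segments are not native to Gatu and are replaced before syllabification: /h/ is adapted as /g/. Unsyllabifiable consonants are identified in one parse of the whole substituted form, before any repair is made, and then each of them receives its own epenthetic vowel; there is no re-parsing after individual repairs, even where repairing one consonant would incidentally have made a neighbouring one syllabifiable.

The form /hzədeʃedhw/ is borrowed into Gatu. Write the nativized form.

Substitution: /h/ → /g/, giving /gzədeʃedgw/.
Syllabifying with onset maximization leaves /g/, /g/, /w/ stranded (at most one coda consonant is licensed; onsets are limited to one consonant).
Epenthesis after each stranded consonant: /g/ → /gə/, /g/ → /gə/, /w/ → /wə/.

gəzədeʃedgəwə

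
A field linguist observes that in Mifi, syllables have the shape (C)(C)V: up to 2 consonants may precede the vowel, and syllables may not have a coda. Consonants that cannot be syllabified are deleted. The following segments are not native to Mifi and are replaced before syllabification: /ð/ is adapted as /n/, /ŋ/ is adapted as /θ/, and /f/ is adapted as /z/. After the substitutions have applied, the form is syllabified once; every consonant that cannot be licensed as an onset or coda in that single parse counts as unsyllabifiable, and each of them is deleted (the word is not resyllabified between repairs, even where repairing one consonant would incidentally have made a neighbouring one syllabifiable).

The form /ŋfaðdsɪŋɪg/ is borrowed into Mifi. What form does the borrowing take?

Substitution: /ŋ/ → /θ/, /f/ → /z/, /ð/ → /n/, giving /θzandsɪθɪg/.
Under (C)(C)V, the unsyllabifiable consonants are /n/, /g/ (no codas are permitted; onsets may contain at most 2 consonants).
Each unlicensed consonant is deleted: /n/, /g/.

θzadsɪθɪ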